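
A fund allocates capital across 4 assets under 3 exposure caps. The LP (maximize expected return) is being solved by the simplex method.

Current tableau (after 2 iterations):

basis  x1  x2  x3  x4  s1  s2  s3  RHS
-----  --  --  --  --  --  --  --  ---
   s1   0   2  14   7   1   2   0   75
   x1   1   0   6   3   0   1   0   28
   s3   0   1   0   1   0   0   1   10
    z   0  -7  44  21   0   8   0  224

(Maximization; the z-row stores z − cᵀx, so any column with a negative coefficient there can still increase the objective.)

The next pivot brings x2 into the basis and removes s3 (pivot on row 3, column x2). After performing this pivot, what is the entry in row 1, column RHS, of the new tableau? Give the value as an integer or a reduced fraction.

55

Pivot element is row 3, column x2: 1.
Normalize row 3: new (row 3, RHS) = 10/1 = 10.
row 1 ← row 1 − 2·(new row 3): 75 − 2·10 = 55.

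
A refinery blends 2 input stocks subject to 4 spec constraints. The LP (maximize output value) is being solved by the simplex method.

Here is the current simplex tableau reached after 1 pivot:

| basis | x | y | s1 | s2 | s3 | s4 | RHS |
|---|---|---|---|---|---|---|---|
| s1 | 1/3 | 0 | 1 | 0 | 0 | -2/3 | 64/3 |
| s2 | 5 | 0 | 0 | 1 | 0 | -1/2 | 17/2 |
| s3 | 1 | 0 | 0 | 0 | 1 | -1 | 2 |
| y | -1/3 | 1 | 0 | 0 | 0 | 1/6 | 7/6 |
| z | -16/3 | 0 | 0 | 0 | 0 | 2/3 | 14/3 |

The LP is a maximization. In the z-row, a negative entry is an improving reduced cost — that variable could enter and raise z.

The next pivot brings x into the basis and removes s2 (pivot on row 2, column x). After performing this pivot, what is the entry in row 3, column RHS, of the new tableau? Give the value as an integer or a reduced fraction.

3/10

Pivot element is row 2, column x: 5.
Normalize row 2: new (row 2, RHS) = (17/2)/5 = 17/10.
row 3 ← row 3 − 1·(new row 2): 2 − 1·(17/10) = 3/10.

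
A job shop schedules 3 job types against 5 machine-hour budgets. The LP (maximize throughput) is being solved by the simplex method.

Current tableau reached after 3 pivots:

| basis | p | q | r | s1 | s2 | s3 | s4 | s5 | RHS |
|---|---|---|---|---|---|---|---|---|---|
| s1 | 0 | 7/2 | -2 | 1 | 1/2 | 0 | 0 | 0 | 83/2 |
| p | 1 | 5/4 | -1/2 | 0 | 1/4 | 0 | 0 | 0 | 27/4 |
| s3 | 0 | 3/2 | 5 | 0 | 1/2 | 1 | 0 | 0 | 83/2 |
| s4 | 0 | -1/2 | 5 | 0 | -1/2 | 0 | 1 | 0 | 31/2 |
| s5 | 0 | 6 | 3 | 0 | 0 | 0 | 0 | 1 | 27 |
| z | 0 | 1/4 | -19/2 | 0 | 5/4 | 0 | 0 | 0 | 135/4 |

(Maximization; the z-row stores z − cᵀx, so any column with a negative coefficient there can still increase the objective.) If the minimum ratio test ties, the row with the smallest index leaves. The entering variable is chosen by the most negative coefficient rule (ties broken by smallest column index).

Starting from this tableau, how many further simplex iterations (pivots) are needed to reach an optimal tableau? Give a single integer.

2

pivot: r in, s4 out → z = 316/5
pivot: q in, s5 out → z = 391/6
No improving column remains; optimal.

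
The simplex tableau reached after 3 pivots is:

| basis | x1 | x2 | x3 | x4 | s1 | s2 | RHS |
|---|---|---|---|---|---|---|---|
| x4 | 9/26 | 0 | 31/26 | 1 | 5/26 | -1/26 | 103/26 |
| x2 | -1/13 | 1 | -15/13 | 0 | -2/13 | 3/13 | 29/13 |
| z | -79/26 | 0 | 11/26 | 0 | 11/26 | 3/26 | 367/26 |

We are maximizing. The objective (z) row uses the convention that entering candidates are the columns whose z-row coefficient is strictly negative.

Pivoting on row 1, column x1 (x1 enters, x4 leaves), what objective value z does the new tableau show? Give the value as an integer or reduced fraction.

440/9

Minimum ratio for x1: (103/26)/(9/26) = 103/9.
z changes by −(z-row coeff of x1)·ratio = −(-79/26)·(103/9) = 8137/234.
New z = 367/26 + (8137/234) = 440/9.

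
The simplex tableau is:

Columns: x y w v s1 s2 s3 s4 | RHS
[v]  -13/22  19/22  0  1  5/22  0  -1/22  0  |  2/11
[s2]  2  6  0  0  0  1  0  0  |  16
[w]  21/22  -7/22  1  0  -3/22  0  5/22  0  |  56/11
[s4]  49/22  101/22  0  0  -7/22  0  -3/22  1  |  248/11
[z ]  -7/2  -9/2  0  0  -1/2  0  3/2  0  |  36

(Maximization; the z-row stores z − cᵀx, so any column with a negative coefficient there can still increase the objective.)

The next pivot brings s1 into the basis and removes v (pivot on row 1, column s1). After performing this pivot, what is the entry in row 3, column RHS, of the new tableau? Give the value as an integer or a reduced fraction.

Pivot element is row 1, column s1: 5/22.
Normalize row 1: new (row 1, RHS) = (2/11)/(5/22) = 4/5.
row 3 ← row 3 − (-3/22)·(new row 1): 56/11 − (-3/22)·(4/5) = 26/5.

26/5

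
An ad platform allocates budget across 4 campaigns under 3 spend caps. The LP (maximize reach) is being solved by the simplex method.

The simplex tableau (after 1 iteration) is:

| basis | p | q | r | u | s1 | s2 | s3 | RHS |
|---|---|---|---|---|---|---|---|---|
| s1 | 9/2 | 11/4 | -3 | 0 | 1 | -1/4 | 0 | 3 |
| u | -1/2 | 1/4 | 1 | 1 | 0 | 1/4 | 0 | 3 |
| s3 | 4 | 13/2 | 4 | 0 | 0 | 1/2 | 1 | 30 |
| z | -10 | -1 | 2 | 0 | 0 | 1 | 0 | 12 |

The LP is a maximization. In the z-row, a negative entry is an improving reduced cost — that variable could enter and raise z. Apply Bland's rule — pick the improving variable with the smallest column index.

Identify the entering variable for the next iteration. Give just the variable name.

Objective-row coefficients: p: -10, q: -1, r: 2, u: 0, s1: 0, s2: 1, s3: 0.
Improving columns: p, q. Bland's rule picks the smallest column index → p.

p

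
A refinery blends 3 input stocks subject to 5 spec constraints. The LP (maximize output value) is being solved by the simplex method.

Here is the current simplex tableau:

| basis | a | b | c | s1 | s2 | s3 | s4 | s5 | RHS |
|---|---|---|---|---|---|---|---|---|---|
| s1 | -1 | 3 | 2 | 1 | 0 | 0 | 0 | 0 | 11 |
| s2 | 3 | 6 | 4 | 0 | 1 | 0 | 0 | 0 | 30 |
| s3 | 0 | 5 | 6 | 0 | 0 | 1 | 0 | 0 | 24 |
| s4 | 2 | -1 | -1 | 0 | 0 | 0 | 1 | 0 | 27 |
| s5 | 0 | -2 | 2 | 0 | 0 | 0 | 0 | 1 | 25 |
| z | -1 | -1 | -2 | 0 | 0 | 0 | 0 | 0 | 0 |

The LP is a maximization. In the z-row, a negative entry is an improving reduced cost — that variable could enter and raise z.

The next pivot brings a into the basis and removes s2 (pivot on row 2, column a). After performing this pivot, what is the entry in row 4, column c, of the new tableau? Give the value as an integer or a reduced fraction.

Pivot element is row 2, column a: 3.
Normalize row 2: new (row 2, c) = 4/3 = 4/3.
row 4 ← row 4 − 2·(new row 2): -1 − 2·(4/3) = -11/3.

-11/3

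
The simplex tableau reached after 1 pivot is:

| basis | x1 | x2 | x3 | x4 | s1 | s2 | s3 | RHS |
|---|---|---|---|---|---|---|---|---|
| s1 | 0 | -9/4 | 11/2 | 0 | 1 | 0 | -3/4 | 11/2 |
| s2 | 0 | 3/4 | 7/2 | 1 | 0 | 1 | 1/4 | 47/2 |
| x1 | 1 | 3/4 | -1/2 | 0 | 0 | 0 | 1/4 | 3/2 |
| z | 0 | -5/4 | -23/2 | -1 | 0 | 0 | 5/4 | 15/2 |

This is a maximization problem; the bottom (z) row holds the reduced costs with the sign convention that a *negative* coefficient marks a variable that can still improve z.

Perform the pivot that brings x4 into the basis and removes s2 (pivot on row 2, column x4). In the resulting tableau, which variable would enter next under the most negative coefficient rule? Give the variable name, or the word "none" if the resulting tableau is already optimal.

x3

Pivot element 1. New z-row = old z-row − (-1)·(row 2/1).
Updated z-row coefficients: x1: 0, x2: -1/2, x3: -8, x4: 0, s1: 0, s2: 1, s3: 3/2.
The most negative is -8 in column x3, so x3 would enter next.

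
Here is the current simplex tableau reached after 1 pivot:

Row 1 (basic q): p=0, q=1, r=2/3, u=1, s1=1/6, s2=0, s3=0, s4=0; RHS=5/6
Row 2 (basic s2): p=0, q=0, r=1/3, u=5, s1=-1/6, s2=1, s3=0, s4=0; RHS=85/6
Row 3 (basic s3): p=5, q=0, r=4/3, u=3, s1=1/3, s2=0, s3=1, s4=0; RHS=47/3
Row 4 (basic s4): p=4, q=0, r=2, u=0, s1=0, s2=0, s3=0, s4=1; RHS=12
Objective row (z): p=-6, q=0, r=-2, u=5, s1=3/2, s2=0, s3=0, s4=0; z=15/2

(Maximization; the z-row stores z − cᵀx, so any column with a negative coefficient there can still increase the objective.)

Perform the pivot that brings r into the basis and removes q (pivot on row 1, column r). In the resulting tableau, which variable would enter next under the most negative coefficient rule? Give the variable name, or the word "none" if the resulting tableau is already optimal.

p

Pivot element 2/3. New z-row = old z-row − (-2)·(row 1/(2/3)).
Updated z-row coefficients: p: -6, q: 3, r: 0, u: 8, s1: 2, s2: 0, s3: 0, s4: 0.
The most negative is -6 in column p, so p would enter next.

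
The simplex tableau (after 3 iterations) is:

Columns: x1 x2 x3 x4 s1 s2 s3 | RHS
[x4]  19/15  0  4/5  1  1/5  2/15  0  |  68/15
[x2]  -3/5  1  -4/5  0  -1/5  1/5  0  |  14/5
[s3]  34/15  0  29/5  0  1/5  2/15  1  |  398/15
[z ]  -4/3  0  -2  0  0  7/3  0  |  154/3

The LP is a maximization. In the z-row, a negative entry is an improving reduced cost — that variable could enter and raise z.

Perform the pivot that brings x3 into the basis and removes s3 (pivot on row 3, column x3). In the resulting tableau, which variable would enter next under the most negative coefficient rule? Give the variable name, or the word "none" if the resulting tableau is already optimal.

x1

Pivot element 29/5. New z-row = old z-row − (-2)·(row 3/(29/5)).
Updated z-row coefficients: x1: -16/29, x2: 0, x3: 0, x4: 0, s1: 2/29, s2: 69/29, s3: 10/29.
The most negative is -16/29 in column x1, so x1 would enter next.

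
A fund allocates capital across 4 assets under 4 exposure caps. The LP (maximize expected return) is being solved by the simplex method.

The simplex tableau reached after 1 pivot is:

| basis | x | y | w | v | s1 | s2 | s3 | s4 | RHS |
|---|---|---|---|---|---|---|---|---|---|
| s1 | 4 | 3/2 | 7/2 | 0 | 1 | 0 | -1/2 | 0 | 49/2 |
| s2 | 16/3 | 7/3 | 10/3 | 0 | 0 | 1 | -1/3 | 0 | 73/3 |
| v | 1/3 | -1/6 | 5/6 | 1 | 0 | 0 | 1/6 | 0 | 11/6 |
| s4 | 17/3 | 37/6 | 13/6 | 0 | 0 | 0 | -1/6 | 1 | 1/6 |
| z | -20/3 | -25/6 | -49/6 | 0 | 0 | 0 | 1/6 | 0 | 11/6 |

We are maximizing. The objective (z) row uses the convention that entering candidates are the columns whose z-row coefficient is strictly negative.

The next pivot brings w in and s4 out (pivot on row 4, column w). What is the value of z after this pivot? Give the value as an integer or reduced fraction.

32/13

Minimum ratio for w: (1/6)/(13/6) = 1/13.
z changes by −(z-row coeff of w)·ratio = −(-49/6)·(1/13) = 49/78.
New z = 11/6 + (49/78) = 32/13.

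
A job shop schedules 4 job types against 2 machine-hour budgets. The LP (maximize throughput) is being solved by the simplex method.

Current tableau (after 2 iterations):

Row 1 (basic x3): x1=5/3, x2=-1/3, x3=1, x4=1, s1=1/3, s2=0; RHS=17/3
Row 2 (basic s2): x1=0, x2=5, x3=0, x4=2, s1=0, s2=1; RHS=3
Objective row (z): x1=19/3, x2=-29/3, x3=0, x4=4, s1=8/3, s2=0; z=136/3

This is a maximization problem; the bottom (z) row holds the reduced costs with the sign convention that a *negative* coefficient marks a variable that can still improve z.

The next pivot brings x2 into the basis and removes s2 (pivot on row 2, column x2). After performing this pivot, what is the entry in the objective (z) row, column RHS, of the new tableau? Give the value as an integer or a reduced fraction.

Pivot element is row 2, column x2: 5.
Normalize row 2: new (row 2, RHS) = 3/5 = 3/5.
z-row ← z-row − (-29/3)·(new row 2): 136/3 − (-29/3)·(3/5) = 767/15.

767/15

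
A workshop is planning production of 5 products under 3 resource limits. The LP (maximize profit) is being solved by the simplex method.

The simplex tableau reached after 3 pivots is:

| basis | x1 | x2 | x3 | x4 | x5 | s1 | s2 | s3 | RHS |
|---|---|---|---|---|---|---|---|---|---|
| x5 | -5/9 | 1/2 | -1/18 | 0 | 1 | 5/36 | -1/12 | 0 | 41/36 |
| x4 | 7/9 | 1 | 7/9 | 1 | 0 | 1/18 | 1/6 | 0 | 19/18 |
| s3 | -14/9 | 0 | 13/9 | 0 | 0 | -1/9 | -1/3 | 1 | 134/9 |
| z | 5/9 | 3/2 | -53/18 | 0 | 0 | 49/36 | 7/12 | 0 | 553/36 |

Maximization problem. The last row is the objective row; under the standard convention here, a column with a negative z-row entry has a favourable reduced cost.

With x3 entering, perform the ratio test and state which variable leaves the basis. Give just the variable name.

x4

Ratios: row 1 (x5): entry -1/18 ≤ 0, skip; row 2 (x4): (19/18)/(7/9) = 19/14; row 3 (s3): (134/9)/(13/9) = 134/13.
Minimum ratio 19/14 is in the x4 row, so x4 leaves.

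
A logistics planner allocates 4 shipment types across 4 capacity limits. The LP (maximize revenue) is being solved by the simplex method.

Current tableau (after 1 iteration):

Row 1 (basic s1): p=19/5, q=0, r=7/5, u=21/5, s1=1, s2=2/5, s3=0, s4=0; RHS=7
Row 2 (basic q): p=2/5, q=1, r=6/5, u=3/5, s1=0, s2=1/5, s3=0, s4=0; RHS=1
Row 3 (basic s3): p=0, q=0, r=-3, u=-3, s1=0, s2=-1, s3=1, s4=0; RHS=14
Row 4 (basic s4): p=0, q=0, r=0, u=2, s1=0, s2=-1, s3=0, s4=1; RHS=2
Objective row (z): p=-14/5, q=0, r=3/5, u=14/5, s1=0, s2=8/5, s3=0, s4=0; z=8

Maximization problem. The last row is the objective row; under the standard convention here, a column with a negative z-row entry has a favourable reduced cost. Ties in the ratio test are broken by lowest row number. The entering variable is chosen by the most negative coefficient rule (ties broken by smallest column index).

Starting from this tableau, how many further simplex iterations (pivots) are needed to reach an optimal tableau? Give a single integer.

pivot: p in, s1 out → z = 250/19
No improving column remains; optimal.

1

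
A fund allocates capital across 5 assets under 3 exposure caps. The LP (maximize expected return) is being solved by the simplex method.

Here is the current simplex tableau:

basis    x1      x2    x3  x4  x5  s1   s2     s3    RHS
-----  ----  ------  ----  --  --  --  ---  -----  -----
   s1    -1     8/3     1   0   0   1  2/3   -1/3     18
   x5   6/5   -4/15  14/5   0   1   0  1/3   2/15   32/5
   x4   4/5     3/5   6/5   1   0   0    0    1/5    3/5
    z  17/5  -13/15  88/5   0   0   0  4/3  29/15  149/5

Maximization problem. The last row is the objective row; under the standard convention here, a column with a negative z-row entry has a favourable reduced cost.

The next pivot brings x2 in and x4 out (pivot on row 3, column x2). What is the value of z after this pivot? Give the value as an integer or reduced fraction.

Minimum ratio for x2: (3/5)/(3/5) = 1.
z changes by −(z-row coeff of x2)·ratio = −(-13/15)·1 = 13/15.
New z = 149/5 + (13/15) = 92/3.

92/3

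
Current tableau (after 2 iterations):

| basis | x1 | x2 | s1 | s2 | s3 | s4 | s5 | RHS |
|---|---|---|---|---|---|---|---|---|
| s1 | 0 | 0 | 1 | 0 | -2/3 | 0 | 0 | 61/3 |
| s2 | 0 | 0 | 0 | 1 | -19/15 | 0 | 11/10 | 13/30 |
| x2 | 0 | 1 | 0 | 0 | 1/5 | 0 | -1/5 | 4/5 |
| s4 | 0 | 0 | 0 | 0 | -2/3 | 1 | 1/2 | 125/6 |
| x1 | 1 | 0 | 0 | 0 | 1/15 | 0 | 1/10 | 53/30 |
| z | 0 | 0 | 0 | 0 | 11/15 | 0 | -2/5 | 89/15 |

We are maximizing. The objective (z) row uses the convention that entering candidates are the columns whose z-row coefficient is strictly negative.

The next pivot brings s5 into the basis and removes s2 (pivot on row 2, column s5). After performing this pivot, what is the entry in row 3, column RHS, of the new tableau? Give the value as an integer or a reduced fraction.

29/33

Pivot element is row 2, column s5: 11/10.
Normalize row 2: new (row 2, RHS) = (13/30)/(11/10) = 13/33.
row 3 ← row 3 − (-1/5)·(new row 2): 4/5 − (-1/5)·(13/33) = 29/33.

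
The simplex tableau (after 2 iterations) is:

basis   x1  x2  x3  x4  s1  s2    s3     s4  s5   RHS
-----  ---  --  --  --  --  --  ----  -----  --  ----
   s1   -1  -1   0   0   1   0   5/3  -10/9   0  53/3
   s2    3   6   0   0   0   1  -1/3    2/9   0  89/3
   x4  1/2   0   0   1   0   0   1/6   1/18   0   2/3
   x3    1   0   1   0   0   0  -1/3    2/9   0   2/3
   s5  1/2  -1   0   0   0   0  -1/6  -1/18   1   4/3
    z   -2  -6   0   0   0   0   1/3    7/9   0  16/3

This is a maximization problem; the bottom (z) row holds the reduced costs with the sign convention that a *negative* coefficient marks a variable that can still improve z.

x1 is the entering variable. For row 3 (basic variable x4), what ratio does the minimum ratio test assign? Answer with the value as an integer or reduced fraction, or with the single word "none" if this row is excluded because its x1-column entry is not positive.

Ratio = RHS / (x1 entry) = (2/3) / (1/2) = 4/3.

4/3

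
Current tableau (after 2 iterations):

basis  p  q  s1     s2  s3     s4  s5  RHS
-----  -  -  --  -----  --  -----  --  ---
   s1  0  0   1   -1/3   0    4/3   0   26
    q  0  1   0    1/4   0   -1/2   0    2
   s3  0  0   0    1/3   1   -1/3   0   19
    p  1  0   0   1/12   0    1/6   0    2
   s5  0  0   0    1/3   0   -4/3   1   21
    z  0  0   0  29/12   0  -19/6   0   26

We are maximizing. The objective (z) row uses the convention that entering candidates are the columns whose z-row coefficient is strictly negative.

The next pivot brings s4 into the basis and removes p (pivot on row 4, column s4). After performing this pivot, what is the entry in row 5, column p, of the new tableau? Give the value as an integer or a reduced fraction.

Pivot element is row 4, column s4: 1/6.
Normalize row 4: new (row 4, p) = 1/(1/6) = 6.
row 5 ← row 5 − (-4/3)·(new row 4): 0 − (-4/3)·6 = 8.

8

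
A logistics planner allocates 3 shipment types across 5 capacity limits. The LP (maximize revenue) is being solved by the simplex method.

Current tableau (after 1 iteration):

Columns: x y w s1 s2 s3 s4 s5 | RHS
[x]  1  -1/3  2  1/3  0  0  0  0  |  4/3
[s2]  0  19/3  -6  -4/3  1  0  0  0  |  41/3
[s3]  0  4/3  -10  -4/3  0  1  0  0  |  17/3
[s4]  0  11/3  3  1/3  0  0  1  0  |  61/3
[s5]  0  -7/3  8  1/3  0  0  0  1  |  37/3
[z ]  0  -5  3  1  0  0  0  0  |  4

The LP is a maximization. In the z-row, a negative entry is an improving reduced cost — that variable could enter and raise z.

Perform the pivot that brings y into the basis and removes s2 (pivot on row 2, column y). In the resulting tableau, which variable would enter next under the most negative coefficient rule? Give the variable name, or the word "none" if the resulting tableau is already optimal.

w

Pivot element 19/3. New z-row = old z-row − (-5)·(row 2/(19/3)).
Updated z-row coefficients: x: 0, y: 0, w: -33/19, s1: -1/19, s2: 15/19, s3: 0, s4: 0, s5: 0.
The most negative is -33/19 in column w, so w would enter next.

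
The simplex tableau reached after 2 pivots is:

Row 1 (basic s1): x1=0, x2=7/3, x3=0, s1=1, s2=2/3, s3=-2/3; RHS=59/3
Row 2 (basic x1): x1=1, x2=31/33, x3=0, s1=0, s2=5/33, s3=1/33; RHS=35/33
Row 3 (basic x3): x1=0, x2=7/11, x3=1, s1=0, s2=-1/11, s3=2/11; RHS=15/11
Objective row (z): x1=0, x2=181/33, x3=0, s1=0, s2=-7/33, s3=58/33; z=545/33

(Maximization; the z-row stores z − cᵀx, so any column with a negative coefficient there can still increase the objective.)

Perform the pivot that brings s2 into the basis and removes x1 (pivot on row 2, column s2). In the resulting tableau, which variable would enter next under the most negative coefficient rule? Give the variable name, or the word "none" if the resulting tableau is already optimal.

none

Pivot element 5/33. New z-row = old z-row − (-7/33)·(row 2/(5/33)).
Updated z-row coefficients: x1: 7/5, x2: 34/5, x3: 0, s1: 0, s2: 0, s3: 9/5.
No coefficient is strictly negative; the tableau after this pivot is optimal.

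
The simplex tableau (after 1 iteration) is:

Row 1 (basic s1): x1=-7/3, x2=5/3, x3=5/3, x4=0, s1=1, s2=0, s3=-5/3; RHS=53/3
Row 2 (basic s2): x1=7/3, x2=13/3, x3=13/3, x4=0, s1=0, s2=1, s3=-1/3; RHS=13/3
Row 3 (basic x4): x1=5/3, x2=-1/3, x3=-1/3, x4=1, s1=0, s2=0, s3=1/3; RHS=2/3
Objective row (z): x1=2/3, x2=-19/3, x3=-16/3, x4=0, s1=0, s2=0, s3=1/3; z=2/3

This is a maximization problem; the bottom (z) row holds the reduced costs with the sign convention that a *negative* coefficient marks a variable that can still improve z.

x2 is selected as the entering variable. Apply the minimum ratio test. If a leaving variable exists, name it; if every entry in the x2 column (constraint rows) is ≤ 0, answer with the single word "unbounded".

Ratios: row 1 (s1): (53/3)/(5/3) = 53/5; row 2 (s2): (13/3)/(13/3) = 1; row 3 (x4): entry -1/3 ≤ 0, skip.
Minimum ratio is in the s2 row, so s2 leaves.

s2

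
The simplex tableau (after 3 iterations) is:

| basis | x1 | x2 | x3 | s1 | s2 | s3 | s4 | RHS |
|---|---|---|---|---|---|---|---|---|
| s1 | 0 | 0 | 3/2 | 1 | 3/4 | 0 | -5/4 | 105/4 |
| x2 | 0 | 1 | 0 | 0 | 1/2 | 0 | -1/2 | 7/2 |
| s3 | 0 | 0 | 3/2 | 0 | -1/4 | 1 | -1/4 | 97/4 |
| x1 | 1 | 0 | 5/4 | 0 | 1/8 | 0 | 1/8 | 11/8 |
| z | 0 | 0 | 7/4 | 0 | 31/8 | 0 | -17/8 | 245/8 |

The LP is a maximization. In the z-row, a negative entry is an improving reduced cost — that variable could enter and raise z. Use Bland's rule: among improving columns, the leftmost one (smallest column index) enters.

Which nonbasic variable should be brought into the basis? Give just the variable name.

Objective-row coefficients: x1: 0, x2: 0, x3: 7/4, s1: 0, s2: 31/8, s3: 0, s4: -17/8.
Improving columns: s4. Bland's rule picks the smallest column index → s4.

s4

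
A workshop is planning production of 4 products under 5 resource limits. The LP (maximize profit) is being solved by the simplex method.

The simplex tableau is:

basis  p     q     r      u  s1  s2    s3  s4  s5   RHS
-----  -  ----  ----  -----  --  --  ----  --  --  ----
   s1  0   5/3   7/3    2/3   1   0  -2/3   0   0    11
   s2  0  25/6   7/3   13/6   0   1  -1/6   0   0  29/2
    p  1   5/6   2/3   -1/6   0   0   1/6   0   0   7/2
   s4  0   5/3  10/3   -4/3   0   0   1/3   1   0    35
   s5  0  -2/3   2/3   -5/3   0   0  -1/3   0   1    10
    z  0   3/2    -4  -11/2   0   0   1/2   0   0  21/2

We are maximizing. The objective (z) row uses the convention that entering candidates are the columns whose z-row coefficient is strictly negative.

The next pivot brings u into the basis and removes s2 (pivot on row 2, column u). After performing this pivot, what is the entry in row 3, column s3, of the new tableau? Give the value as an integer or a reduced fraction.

Pivot element is row 2, column u: 13/6.
Normalize row 2: new (row 2, s3) = (-1/6)/(13/6) = -1/13.
row 3 ← row 3 − (-1/6)·(new row 2): 1/6 − (-1/6)·(-1/13) = 2/13.

2/13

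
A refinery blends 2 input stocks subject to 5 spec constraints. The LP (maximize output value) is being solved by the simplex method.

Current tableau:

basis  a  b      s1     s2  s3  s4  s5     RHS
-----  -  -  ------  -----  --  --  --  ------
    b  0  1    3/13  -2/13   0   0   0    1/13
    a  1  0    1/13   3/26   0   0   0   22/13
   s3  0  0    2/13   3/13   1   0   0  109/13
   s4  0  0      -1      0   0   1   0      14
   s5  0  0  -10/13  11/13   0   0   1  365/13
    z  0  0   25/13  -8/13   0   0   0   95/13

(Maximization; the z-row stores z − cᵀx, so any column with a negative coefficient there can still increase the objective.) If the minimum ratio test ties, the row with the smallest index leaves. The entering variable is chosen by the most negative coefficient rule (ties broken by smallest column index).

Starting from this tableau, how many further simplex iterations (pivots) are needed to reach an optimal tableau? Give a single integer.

pivot: s2 in, a out → z = 49/3
No improving column remains; optimal.

1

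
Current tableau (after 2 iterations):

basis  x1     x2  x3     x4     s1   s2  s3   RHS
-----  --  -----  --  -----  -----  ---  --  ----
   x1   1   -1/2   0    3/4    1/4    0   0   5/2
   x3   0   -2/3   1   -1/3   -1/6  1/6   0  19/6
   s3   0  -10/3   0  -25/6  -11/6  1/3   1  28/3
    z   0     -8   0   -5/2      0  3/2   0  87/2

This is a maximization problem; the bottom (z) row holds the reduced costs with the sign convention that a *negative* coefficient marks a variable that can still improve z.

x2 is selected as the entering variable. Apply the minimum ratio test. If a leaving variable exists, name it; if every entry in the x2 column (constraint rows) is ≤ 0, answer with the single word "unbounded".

unbounded

x2-column entries: row 1: -1/2, row 2: -2/3, row 3: -10/3. All ≤ 0, so x2 can increase without bound; the LP is unbounded in this direction.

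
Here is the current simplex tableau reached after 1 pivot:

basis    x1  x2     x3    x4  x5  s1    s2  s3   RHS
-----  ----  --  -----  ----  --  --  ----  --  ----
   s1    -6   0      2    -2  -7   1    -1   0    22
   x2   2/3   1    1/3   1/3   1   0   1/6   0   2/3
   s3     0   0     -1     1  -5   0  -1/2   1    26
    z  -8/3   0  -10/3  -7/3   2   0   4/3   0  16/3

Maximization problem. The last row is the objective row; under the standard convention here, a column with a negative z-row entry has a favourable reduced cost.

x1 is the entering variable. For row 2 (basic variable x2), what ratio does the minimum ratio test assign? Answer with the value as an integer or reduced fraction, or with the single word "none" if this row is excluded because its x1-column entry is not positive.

1

Ratio = RHS / (x1 entry) = (2/3) / (2/3) = 1.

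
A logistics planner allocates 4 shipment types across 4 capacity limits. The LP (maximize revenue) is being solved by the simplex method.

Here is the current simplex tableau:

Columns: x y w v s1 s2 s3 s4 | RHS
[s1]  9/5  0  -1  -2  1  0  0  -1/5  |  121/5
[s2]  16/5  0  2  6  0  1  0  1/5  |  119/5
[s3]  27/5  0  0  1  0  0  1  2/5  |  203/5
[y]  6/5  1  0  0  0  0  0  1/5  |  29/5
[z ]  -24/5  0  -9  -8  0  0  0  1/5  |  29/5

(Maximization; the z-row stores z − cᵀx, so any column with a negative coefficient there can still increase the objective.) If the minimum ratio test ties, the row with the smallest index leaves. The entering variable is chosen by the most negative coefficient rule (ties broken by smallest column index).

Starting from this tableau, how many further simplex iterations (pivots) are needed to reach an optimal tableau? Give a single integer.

1

pivot: w in, s2 out → z = 1129/10
No improving column remains; optimal.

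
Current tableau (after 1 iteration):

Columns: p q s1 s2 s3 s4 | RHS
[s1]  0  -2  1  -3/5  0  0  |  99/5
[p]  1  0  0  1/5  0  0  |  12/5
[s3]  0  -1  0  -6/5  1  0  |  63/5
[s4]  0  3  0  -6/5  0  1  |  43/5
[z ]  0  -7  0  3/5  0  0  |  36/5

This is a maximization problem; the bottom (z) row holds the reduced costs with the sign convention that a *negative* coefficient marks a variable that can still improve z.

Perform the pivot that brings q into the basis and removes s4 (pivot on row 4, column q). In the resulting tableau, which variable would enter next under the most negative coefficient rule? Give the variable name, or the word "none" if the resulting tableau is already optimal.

s2

Pivot element 3. New z-row = old z-row − (-7)·(row 4/3).
Updated z-row coefficients: p: 0, q: 0, s1: 0, s2: -11/5, s3: 0, s4: 7/3.
The most negative is -11/5 in column s2, so s2 would enter next.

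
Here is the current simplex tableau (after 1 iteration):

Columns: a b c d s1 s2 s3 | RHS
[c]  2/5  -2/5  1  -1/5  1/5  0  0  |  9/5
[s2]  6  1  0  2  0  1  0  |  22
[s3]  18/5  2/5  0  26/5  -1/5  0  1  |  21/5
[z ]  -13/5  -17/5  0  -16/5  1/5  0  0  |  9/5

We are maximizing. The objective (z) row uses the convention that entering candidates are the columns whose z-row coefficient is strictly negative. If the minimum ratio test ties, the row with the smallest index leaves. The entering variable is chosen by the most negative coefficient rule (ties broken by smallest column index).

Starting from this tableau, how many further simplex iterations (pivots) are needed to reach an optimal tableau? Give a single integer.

pivot: b in, s3 out → z = 75/2
pivot: s1 in, s2 out → z = 72
No improving column remains; optimal.

2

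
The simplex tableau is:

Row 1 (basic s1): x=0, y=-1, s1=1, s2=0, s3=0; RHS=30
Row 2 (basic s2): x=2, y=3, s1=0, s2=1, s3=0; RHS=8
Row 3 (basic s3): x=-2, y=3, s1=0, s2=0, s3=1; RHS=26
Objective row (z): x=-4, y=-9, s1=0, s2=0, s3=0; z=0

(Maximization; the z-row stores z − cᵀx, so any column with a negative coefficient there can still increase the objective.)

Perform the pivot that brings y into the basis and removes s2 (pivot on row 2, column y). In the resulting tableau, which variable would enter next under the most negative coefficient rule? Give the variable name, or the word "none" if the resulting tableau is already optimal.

none

Pivot element 3. New z-row = old z-row − (-9)·(row 2/3).
Updated z-row coefficients: x: 2, y: 0, s1: 0, s2: 3, s3: 0.
No coefficient is strictly negative; the tableau after this pivot is optimal.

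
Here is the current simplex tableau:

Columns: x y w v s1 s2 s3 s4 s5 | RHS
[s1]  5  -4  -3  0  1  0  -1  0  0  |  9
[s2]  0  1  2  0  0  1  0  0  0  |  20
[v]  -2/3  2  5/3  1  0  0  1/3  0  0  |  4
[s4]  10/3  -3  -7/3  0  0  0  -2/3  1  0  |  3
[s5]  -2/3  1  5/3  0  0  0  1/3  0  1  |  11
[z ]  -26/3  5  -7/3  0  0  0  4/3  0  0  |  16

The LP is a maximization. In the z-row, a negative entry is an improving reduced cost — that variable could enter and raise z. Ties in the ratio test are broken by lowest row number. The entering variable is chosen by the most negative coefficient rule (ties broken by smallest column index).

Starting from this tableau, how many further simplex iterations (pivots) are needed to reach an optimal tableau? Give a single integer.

pivot: x in, s4 out → z = 119/5
pivot: w in, v out → z = 56
No improving column remains; optimal.

2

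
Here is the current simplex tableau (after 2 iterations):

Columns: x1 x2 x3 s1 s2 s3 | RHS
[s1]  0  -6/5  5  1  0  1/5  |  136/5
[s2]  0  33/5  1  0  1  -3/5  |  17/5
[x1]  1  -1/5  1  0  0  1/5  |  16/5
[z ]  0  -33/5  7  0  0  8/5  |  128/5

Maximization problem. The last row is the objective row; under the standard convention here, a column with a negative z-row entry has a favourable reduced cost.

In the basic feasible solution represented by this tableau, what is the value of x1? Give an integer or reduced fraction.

16/5

x1 is basic (row 3); its value is the RHS of that row: 16/5.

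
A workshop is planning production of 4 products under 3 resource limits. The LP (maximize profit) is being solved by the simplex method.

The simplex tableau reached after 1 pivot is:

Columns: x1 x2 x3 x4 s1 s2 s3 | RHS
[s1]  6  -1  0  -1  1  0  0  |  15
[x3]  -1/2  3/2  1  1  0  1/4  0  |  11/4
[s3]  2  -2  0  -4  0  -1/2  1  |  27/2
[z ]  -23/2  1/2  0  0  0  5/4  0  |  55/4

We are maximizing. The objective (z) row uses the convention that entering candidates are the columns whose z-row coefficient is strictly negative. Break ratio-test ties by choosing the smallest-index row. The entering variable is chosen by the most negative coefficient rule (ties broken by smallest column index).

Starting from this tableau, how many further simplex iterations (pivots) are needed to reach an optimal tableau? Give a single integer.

2

pivot: x1 in, s1 out → z = 85/2
pivot: x4 in, x3 out → z = 1119/22
No improving column remains; optimal.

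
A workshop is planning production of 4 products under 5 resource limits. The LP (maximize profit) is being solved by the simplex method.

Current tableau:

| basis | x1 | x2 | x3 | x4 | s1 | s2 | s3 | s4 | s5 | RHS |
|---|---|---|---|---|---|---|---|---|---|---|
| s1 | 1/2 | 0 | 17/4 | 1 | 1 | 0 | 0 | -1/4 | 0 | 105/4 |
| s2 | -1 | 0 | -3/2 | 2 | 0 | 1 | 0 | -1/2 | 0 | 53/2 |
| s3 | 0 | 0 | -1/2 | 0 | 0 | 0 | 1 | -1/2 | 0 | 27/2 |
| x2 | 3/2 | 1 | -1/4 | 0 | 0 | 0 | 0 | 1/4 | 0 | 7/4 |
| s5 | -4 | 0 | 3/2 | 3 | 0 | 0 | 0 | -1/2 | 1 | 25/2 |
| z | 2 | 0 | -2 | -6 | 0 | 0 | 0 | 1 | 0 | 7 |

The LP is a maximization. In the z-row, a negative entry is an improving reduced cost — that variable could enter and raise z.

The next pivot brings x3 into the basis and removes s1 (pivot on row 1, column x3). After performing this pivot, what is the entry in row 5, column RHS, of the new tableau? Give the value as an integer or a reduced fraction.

Pivot element is row 1, column x3: 17/4.
Normalize row 1: new (row 1, RHS) = (105/4)/(17/4) = 105/17.
row 5 ← row 5 − (3/2)·(new row 1): 25/2 − (3/2)·(105/17) = 55/17.

55/17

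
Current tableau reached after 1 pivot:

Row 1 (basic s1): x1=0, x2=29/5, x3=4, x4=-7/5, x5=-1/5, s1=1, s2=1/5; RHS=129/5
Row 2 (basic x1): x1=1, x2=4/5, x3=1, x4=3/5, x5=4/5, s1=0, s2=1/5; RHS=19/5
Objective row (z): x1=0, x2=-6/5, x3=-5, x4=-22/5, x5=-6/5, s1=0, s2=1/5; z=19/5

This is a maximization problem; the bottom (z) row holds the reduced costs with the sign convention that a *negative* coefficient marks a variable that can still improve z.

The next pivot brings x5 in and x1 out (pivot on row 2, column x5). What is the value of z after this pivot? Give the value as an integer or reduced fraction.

19/2

Minimum ratio for x5: (19/5)/(4/5) = 19/4.
z changes by −(z-row coeff of x5)·ratio = −(-6/5)·(19/4) = 57/10.
New z = 19/5 + (57/10) = 19/2.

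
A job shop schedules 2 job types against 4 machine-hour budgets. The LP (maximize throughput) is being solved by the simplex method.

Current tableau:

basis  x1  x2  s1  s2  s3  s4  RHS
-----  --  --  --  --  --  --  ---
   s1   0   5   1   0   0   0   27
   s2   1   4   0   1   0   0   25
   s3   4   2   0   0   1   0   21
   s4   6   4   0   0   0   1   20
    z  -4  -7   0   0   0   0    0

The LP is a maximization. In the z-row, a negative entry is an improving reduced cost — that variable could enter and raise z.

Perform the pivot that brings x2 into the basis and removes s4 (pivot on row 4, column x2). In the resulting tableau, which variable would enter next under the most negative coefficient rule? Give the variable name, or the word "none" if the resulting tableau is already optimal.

Pivot element 4. New z-row = old z-row − (-7)·(row 4/4).
Updated z-row coefficients: x1: 13/2, x2: 0, s1: 0, s2: 0, s3: 0, s4: 7/4.
No coefficient is strictly negative; the tableau after this pivot is optimal.

none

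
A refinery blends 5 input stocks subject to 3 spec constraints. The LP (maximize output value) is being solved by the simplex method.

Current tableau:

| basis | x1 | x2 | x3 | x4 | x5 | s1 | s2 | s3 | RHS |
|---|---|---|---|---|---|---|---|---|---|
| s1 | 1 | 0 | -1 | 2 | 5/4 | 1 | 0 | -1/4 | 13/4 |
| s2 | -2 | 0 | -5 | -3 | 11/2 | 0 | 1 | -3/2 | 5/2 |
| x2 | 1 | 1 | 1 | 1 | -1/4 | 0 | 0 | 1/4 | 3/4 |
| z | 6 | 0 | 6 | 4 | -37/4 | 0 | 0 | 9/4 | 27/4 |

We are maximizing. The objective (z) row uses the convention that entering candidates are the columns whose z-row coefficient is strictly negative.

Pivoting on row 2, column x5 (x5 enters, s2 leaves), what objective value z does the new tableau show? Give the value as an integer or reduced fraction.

241/22

Minimum ratio for x5: (5/2)/(11/2) = 5/11.
z changes by −(z-row coeff of x5)·ratio = −(-37/4)·(5/11) = 185/44.
New z = 27/4 + (185/44) = 241/22.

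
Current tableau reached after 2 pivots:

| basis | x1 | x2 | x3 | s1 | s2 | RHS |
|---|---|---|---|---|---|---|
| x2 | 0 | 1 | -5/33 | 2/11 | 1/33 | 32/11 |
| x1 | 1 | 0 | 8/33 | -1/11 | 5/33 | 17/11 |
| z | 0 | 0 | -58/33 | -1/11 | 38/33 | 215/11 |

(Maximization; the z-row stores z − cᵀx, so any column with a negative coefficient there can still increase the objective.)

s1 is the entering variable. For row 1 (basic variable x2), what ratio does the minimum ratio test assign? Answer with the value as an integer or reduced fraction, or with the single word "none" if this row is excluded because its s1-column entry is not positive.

16

Ratio = RHS / (s1 entry) = (32/11) / (2/11) = 16.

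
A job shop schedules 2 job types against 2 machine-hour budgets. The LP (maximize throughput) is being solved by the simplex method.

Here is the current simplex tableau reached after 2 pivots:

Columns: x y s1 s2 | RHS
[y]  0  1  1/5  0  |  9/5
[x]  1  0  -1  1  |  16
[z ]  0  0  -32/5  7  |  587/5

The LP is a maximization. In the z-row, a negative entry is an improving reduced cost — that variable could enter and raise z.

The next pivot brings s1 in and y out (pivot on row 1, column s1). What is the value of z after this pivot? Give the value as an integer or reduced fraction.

175

Minimum ratio for s1: (9/5)/(1/5) = 9.
z changes by −(z-row coeff of s1)·ratio = −(-32/5)·9 = 288/5.
New z = 587/5 + (288/5) = 175.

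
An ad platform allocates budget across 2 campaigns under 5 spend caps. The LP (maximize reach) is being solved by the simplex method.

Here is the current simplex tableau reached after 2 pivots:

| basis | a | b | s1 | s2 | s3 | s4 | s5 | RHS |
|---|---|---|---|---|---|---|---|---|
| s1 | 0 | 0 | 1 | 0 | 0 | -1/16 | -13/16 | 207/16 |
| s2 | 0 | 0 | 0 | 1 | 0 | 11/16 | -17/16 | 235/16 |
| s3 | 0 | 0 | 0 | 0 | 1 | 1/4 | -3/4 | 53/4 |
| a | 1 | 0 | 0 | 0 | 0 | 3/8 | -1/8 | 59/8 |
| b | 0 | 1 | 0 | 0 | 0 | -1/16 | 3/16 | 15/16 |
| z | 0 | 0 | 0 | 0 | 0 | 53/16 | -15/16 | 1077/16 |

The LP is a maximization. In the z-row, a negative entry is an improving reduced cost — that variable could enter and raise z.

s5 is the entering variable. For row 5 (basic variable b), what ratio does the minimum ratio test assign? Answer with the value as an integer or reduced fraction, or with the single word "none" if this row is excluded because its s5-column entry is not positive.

Ratio = RHS / (s5 entry) = (15/16) / (3/16) = 5.

5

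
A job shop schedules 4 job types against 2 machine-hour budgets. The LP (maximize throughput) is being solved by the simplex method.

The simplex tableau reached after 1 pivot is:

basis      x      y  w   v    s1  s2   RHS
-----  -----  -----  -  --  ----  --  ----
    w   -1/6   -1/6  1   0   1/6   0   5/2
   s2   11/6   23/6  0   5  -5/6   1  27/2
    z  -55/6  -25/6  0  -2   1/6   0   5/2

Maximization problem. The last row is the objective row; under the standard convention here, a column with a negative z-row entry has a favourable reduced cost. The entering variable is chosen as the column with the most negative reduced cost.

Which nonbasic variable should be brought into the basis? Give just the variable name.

x

Objective-row coefficients: x: -55/6, y: -25/6, w: 0, v: -2, s1: 1/6, s2: 0.
The most negative is -55/6 in column x, so x enters.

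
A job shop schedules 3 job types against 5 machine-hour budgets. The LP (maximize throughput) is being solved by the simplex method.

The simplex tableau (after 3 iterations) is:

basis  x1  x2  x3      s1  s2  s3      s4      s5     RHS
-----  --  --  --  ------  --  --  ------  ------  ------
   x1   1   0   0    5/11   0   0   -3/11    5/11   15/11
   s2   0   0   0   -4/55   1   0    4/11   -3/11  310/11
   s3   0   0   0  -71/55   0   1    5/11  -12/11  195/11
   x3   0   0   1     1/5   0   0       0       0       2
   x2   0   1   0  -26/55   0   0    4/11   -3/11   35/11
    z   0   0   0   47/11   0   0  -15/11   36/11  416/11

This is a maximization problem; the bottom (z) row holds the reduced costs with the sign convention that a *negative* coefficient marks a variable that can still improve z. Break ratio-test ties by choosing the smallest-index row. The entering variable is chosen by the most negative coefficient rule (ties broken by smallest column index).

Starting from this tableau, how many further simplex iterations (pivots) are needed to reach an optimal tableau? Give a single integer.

1

pivot: s4 in, x2 out → z = 199/4
No improving column remains; optimal.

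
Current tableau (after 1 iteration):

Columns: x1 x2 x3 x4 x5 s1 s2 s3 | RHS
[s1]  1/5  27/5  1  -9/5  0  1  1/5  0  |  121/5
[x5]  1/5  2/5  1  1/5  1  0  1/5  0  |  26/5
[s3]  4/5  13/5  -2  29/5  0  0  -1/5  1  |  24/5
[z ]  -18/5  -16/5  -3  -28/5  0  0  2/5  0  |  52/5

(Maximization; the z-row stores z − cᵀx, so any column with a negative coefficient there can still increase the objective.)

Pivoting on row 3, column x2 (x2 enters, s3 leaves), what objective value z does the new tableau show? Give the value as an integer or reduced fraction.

212/13

Minimum ratio for x2: (24/5)/(13/5) = 24/13.
z changes by −(z-row coeff of x2)·ratio = −(-16/5)·(24/13) = 384/65.
New z = 52/5 + (384/65) = 212/13.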